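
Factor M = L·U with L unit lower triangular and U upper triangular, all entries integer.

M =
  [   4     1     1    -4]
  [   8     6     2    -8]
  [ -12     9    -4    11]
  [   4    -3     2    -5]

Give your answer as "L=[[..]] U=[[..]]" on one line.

  r1 -= 2·r0 → [0,4,0,0]
  r2 -= -3·r0 → [0,12,-1,-1]
  r3 -= 1·r0 → [0,-4,1,-1]
  r2 -= 3·r1 → [0,0,-1,-1]
  r3 -= -1·r1 → [0,0,1,-1]
  r3 -= -1·r2 → [0,0,0,-2]

L=[[1,0,0,0],[2,1,0,0],[-3,3,1,0],[1,-1,-1,1]] U=[[4,1,1,-4],[0,4,0,0],[0,0,-1,-1],[0,0,0,-2]]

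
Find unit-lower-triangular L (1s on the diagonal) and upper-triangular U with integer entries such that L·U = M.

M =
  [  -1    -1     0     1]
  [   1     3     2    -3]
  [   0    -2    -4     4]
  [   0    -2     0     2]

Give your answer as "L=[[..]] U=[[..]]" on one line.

  row1 -= -1·row0 → [0,2,2,-2]
  row2 -= 0·row0 → [0,-2,-4,4]
  row3 -= 0·row0 → [0,-2,0,2]
  row2 -= -1·row1 → [0,0,-2,2]
  row3 -= -1·row1 → [0,0,2,0]
  row3 -= -1·row2 → [0,0,0,2]

L=[[1,0,0,0],[-1,1,0,0],[0,-1,1,0],[0,-1,-1,1]] U=[[-1,-1,0,1],[0,2,2,-2],[0,0,-2,2],[0,0,0,2]]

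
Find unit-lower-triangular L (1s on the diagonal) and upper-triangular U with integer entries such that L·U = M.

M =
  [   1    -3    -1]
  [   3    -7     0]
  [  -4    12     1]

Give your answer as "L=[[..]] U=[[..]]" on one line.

  r1 -= 3·r0 → [0,2,3]
  r2 -= -4·r0 → [0,0,-3]
  r2 -= 0·r1 → [0,0,-3]

L=[[1,0,0],[3,1,0],[-4,0,1]] U=[[1,-3,-1],[0,2,3],[0,0,-3]]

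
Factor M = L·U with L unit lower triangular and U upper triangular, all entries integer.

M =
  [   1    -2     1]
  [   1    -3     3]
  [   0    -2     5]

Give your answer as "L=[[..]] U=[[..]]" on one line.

L=[[1,0,0],[1,1,0],[0,2,1]] U=[[1,-2,1],[0,-1,2],[0,0,1]]

  row1 -= 1·row0 → [0,-1,2]
  row2 -= 0·row0 → [0,-2,5]
  row2 -= 2·row1 → [0,0,1]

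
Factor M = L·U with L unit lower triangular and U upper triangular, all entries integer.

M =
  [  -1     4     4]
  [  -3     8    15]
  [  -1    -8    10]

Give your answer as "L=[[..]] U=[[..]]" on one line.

  R1 -= 3·R0 → [0,-4,3]
  R2 -= 1·R0 → [0,-12,6]
  R2 -= 3·R1 → [0,0,-3]

L=[[1,0,0],[3,1,0],[1,3,1]] U=[[-1,4,4],[0,-4,3],[0,0,-3]]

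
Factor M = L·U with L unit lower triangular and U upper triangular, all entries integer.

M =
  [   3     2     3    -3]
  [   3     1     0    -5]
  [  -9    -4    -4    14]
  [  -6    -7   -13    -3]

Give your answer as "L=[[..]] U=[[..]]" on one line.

  r1 -= 1·r0 → [0,-1,-3,-2]
  r2 -= -3·r0 → [0,2,5,5]
  r3 -= -2·r0 → [0,-3,-7,-9]
  r2 -= -2·r1 → [0,0,-1,1]
  r3 -= 3·r1 → [0,0,2,-3]
  r3 -= -2·r2 → [0,0,0,-1]

L=[[1,0,0,0],[1,1,0,0],[-3,-2,1,0],[-2,3,-2,1]] U=[[3,2,3,-3],[0,-1,-3,-2],[0,0,-1,1],[0,0,0,-1]]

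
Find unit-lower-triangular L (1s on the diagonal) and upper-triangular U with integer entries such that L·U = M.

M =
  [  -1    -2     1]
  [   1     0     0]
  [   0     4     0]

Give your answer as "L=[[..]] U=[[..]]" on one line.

L=[[1,0,0],[-1,1,0],[0,-2,1]] U=[[-1,-2,1],[0,-2,1],[0,0,2]]

  r1 -= -1·r0 → [0,-2,1]
  r2 -= 0·r0 → [0,4,0]
  r2 -= -2·r1 → [0,0,2]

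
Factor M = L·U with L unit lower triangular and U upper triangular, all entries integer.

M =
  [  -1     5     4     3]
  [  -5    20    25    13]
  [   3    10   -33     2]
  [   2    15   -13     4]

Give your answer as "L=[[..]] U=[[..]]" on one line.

  r1 -= 5·r0 → [0,-5,5,-2]
  r2 -= -3·r0 → [0,25,-21,11]
  r3 -= -2·r0 → [0,25,-5,10]
  r2 -= -5·r1 → [0,0,4,1]
  r3 -= -5·r1 → [0,0,20,0]
  r3 -= 5·r2 → [0,0,0,-5]

L=[[1,0,0,0],[5,1,0,0],[-3,-5,1,0],[-2,-5,5,1]] U=[[-1,5,4,3],[0,-5,5,-2],[0,0,4,1],[0,0,0,-5]]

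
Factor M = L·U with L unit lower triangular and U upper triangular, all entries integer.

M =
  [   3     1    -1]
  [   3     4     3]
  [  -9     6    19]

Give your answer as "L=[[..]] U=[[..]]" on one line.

  R1 -= 1·R0 → [0,3,4]
  R2 -= -3·R0 → [0,9,16]
  R2 -= 3·R1 → [0,0,4]

L=[[1,0,0],[1,1,0],[-3,3,1]] U=[[3,1,-1],[0,3,4],[0,0,4]]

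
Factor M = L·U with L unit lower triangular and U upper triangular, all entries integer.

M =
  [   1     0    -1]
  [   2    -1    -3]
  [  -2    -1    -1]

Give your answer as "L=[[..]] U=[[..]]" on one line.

  R1 -= 2·R0 → [0,-1,-1]
  R2 -= -2·R0 → [0,-1,-3]
  R2 -= 1·R1 → [0,0,-2]

L=[[1,0,0],[2,1,0],[-2,1,1]] U=[[1,0,-1],[0,-1,-1],[0,0,-2]]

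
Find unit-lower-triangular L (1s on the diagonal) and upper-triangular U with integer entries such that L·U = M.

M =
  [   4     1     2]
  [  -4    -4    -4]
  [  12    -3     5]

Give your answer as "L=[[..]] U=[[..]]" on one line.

  R1 -= -1·R0 → [0,-3,-2]
  R2 -= 3·R0 → [0,-6,-1]
  R2 -= 2·R1 → [0,0,3]

L=[[1,0,0],[-1,1,0],[3,2,1]] U=[[4,1,2],[0,-3,-2],[0,0,3]]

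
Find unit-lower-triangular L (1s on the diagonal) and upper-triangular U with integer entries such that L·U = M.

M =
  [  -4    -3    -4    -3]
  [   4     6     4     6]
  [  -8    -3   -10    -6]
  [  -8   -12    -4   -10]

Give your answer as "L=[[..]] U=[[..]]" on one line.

  row1 -= -1·row0 → [0,3,0,3]
  row2 -= 2·row0 → [0,3,-2,0]
  row3 -= 2·row0 → [0,-6,4,-4]
  row2 -= 1·row1 → [0,0,-2,-3]
  row3 -= -2·row1 → [0,0,4,2]
  row3 -= -2·row2 → [0,0,0,-4]

L=[[1,0,0,0],[-1,1,0,0],[2,1,1,0],[2,-2,-2,1]] U=[[-4,-3,-4,-3],[0,3,0,3],[0,0,-2,-3],[0,0,0,-4]]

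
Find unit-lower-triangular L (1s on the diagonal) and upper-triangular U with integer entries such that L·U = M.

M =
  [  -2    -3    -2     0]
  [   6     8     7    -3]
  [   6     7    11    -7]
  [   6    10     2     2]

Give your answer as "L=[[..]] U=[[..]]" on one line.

  row1 -= -3·row0 → [0,-1,1,-3]
  row2 -= -3·row0 → [0,-2,5,-7]
  row3 -= -3·row0 → [0,1,-4,2]
  row2 -= 2·row1 → [0,0,3,-1]
  row3 -= -1·row1 → [0,0,-3,-1]
  row3 -= -1·row2 → [0,0,0,-2]

L=[[1,0,0,0],[-3,1,0,0],[-3,2,1,0],[-3,-1,-1,1]] U=[[-2,-3,-2,0],[0,-1,1,-3],[0,0,3,-1],[0,0,0,-2]]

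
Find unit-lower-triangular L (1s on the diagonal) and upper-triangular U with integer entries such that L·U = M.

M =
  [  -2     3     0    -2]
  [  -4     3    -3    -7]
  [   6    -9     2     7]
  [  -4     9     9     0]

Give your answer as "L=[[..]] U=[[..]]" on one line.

L=[[1,0,0,0],[2,1,0,0],[-3,0,1,0],[2,-1,3,1]] U=[[-2,3,0,-2],[0,-3,-3,-3],[0,0,2,1],[0,0,0,-2]]

  r1 -= 2·r0 → [0,-3,-3,-3]
  r2 -= -3·r0 → [0,0,2,1]
  r3 -= 2·r0 → [0,3,9,4]
  r2 -= 0·r1 → [0,0,2,1]
  r3 -= -1·r1 → [0,0,6,1]
  r3 -= 3·r2 → [0,0,0,-2]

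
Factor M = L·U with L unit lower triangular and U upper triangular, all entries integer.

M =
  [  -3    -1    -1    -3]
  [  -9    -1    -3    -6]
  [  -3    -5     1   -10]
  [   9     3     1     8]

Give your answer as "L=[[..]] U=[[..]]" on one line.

L=[[1,0,0,0],[3,1,0,0],[1,-2,1,0],[-3,0,-1,1]] U=[[-3,-1,-1,-3],[0,2,0,3],[0,0,2,-1],[0,0,0,-2]]

  R1 -= 3·R0 → [0,2,0,3]
  R2 -= 1·R0 → [0,-4,2,-7]
  R3 -= -3·R0 → [0,0,-2,-1]
  R2 -= -2·R1 → [0,0,2,-1]
  R3 -= 0·R1 → [0,0,-2,-1]
  R3 -= -1·R2 → [0,0,0,-2]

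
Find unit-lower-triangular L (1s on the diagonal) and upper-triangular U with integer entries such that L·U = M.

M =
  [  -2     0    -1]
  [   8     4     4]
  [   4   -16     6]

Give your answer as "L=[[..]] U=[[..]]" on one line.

L=[[1,0,0],[-4,1,0],[-2,-4,1]] U=[[-2,0,-1],[0,4,0],[0,0,4]]

  R1 -= -4·R0 → [0,4,0]
  R2 -= -2·R0 → [0,-16,4]
  R2 -= -4·R1 → [0,0,4]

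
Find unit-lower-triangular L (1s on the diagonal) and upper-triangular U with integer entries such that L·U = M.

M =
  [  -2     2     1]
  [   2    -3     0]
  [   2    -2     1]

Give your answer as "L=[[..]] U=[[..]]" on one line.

  row1 -= -1·row0 → [0,-1,1]
  row2 -= -1·row0 → [0,0,2]
  row2 -= 0·row1 → [0,0,2]

L=[[1,0,0],[-1,1,0],[-1,0,1]] U=[[-2,2,1],[0,-1,1],[0,0,2]]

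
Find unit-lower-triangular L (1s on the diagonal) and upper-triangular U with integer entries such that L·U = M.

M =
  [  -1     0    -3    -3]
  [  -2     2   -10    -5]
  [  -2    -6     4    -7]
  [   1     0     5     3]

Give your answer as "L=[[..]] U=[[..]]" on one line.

L=[[1,0,0,0],[2,1,0,0],[2,-3,1,0],[-1,0,-1,1]] U=[[-1,0,-3,-3],[0,2,-4,1],[0,0,-2,2],[0,0,0,2]]

  r1 -= 2·r0 → [0,2,-4,1]
  r2 -= 2·r0 → [0,-6,10,-1]
  r3 -= -1·r0 → [0,0,2,0]
  r2 -= -3·r1 → [0,0,-2,2]
  r3 -= 0·r1 → [0,0,2,0]
  r3 -= -1·r2 → [0,0,0,2]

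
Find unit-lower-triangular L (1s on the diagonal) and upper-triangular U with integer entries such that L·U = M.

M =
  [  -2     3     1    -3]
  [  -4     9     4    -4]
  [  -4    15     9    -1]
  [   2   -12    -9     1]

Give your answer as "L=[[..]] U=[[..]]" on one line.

L=[[1,0,0,0],[2,1,0,0],[2,3,1,0],[-1,-3,-2,1]] U=[[-2,3,1,-3],[0,3,2,2],[0,0,1,-1],[0,0,0,2]]

  R1 -= 2·R0 → [0,3,2,2]
  R2 -= 2·R0 → [0,9,7,5]
  R3 -= -1·R0 → [0,-9,-8,-2]
  R2 -= 3·R1 → [0,0,1,-1]
  R3 -= -3·R1 → [0,0,-2,4]
  R3 -= -2·R2 → [0,0,0,2]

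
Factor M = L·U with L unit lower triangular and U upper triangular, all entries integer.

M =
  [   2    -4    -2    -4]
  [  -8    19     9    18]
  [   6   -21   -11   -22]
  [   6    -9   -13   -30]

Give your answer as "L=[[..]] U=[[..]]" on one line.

  r1 -= -4·r0 → [0,3,1,2]
  r2 -= 3·r0 → [0,-9,-5,-10]
  r3 -= 3·r0 → [0,3,-7,-18]
  r2 -= -3·r1 → [0,0,-2,-4]
  r3 -= 1·r1 → [0,0,-8,-20]
  r3 -= 4·r2 → [0,0,0,-4]

L=[[1,0,0,0],[-4,1,0,0],[3,-3,1,0],[3,1,4,1]] U=[[2,-4,-2,-4],[0,3,1,2],[0,0,-2,-4],[0,0,0,-4]]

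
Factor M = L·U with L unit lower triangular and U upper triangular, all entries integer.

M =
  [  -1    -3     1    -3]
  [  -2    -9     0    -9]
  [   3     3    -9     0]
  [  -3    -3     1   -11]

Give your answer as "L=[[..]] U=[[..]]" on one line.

L=[[1,0,0,0],[2,1,0,0],[-3,2,1,0],[3,-2,3,1]] U=[[-1,-3,1,-3],[0,-3,-2,-3],[0,0,-2,-3],[0,0,0,1]]

  row1 -= 2·row0 → [0,-3,-2,-3]
  row2 -= -3·row0 → [0,-6,-6,-9]
  row3 -= 3·row0 → [0,6,-2,-2]
  row2 -= 2·row1 → [0,0,-2,-3]
  row3 -= -2·row1 → [0,0,-6,-8]
  row3 -= 3·row2 → [0,0,0,1]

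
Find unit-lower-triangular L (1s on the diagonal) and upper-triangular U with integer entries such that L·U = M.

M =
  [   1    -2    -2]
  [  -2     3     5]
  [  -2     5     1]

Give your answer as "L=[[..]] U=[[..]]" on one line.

  r1 -= -2·r0 → [0,-1,1]
  r2 -= -2·r0 → [0,1,-3]
  r2 -= -1·r1 → [0,0,-2]

L=[[1,0,0],[-2,1,0],[-2,-1,1]] U=[[1,-2,-2],[0,-1,1],[0,0,-2]]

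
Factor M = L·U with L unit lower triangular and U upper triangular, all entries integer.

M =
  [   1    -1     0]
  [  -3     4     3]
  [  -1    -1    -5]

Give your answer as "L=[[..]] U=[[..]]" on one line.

L=[[1,0,0],[-3,1,0],[-1,-2,1]] U=[[1,-1,0],[0,1,3],[0,0,1]]

  r1 -= -3·r0 → [0,1,3]
  r2 -= -1·r0 → [0,-2,-5]
  r2 -= -2·r1 → [0,0,1]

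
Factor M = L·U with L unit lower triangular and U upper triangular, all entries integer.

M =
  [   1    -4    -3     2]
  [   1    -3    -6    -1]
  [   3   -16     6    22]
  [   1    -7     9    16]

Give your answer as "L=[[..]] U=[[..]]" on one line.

L=[[1,0,0,0],[1,1,0,0],[3,-4,1,0],[1,-3,1,1]] U=[[1,-4,-3,2],[0,1,-3,-3],[0,0,3,4],[0,0,0,1]]

  r1 -= 1·r0 → [0,1,-3,-3]
  r2 -= 3·r0 → [0,-4,15,16]
  r3 -= 1·r0 → [0,-3,12,14]
  r2 -= -4·r1 → [0,0,3,4]
  r3 -= -3·r1 → [0,0,3,5]
  r3 -= 1·r2 → [0,0,0,1]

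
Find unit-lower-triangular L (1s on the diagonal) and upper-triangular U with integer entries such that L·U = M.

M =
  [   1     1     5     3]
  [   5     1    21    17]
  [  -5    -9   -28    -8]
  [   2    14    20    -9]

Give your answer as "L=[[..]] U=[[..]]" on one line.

  R1 -= 5·R0 → [0,-4,-4,2]
  R2 -= -5·R0 → [0,-4,-3,7]
  R3 -= 2·R0 → [0,12,10,-15]
  R2 -= 1·R1 → [0,0,1,5]
  R3 -= -3·R1 → [0,0,-2,-9]
  R3 -= -2·R2 → [0,0,0,1]

L=[[1,0,0,0],[5,1,0,0],[-5,1,1,0],[2,-3,-2,1]] U=[[1,1,5,3],[0,-4,-4,2],[0,0,1,5],[0,0,0,1]]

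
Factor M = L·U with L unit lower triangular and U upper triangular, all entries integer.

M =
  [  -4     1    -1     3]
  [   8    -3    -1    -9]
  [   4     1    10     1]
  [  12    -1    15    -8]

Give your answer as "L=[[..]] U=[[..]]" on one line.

L=[[1,0,0,0],[-2,1,0,0],[-1,-2,1,0],[-3,-2,2,1]] U=[[-4,1,-1,3],[0,-1,-3,-3],[0,0,3,-2],[0,0,0,-1]]

  r1 -= -2·r0 → [0,-1,-3,-3]
  r2 -= -1·r0 → [0,2,9,4]
  r3 -= -3·r0 → [0,2,12,1]
  r2 -= -2·r1 → [0,0,3,-2]
  r3 -= -2·r1 → [0,0,6,-5]
  r3 -= 2·r2 → [0,0,0,-1]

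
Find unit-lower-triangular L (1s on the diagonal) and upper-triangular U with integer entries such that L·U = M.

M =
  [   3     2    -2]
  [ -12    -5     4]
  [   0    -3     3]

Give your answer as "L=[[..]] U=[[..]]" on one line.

L=[[1,0,0],[-4,1,0],[0,-1,1]] U=[[3,2,-2],[0,3,-4],[0,0,-1]]

  R1 -= -4·R0 → [0,3,-4]
  R2 -= 0·R0 → [0,-3,3]
  R2 -= -1·R1 → [0,0,-1]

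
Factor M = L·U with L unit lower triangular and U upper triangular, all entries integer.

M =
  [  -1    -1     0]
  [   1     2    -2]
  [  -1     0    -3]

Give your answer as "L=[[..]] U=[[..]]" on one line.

  r1 -= -1·r0 → [0,1,-2]
  r2 -= 1·r0 → [0,1,-3]
  r2 -= 1·r1 → [0,0,-1]

L=[[1,0,0],[-1,1,0],[1,1,1]] U=[[-1,-1,0],[0,1,-2],[0,0,-1]]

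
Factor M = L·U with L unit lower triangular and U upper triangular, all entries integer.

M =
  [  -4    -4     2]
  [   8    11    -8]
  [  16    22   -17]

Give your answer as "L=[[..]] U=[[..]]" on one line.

L=[[1,0,0],[-2,1,0],[-4,2,1]] U=[[-4,-4,2],[0,3,-4],[0,0,-1]]

  r1 -= -2·r0 → [0,3,-4]
  r2 -= -4·r0 → [0,6,-9]
  r2 -= 2·r1 → [0,0,-1]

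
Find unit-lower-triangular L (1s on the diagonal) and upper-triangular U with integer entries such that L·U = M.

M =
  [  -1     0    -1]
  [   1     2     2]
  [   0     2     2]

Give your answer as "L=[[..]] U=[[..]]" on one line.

L=[[1,0,0],[-1,1,0],[0,1,1]] U=[[-1,0,-1],[0,2,1],[0,0,1]]

  row1 -= -1·row0 → [0,2,1]
  row2 -= 0·row0 → [0,2,2]
  row2 -= 1·row1 → [0,0,1]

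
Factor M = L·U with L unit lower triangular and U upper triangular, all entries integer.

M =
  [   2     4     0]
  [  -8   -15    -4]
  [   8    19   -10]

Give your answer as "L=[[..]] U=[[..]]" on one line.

  row1 -= -4·row0 → [0,1,-4]
  row2 -= 4·row0 → [0,3,-10]
  row2 -= 3·row1 → [0,0,2]

L=[[1,0,0],[-4,1,0],[4,3,1]] U=[[2,4,0],[0,1,-4],[0,0,2]]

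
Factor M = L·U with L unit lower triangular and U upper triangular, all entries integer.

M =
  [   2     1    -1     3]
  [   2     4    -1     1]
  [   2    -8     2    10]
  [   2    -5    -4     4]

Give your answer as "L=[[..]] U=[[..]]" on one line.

  R1 -= 1·R0 → [0,3,0,-2]
  R2 -= 1·R0 → [0,-9,3,7]
  R3 -= 1·R0 → [0,-6,-3,1]
  R2 -= -3·R1 → [0,0,3,1]
  R3 -= -2·R1 → [0,0,-3,-3]
  R3 -= -1·R2 → [0,0,0,-2]

L=[[1,0,0,0],[1,1,0,0],[1,-3,1,0],[1,-2,-1,1]] U=[[2,1,-1,3],[0,3,0,-2],[0,0,3,1],[0,0,0,-2]]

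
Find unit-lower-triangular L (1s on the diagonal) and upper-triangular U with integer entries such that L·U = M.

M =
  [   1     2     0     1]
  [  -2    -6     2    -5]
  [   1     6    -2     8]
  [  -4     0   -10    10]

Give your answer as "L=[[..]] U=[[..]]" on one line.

L=[[1,0,0,0],[-2,1,0,0],[1,-2,1,0],[-4,-4,-1,1]] U=[[1,2,0,1],[0,-2,2,-3],[0,0,2,1],[0,0,0,3]]

  row1 -= -2·row0 → [0,-2,2,-3]
  row2 -= 1·row0 → [0,4,-2,7]
  row3 -= -4·row0 → [0,8,-10,14]
  row2 -= -2·row1 → [0,0,2,1]
  row3 -= -4·row1 → [0,0,-2,2]
  row3 -= -1·row2 → [0,0,0,3]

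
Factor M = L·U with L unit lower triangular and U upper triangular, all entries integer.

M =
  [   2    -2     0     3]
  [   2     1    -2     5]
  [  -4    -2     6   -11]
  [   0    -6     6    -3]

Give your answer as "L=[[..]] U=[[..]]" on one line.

  row1 -= 1·row0 → [0,3,-2,2]
  row2 -= -2·row0 → [0,-6,6,-5]
  row3 -= 0·row0 → [0,-6,6,-3]
  row2 -= -2·row1 → [0,0,2,-1]
  row3 -= -2·row1 → [0,0,2,1]
  row3 -= 1·row2 → [0,0,0,2]

L=[[1,0,0,0],[1,1,0,0],[-2,-2,1,0],[0,-2,1,1]] U=[[2,-2,0,3],[0,3,-2,2],[0,0,2,-1],[0,0,0,2]]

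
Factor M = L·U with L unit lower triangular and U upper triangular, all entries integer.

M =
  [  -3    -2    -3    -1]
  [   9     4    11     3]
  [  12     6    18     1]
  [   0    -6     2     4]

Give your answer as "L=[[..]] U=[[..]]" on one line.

L=[[1,0,0,0],[-3,1,0,0],[-4,1,1,0],[0,3,-1,1]] U=[[-3,-2,-3,-1],[0,-2,2,0],[0,0,4,-3],[0,0,0,1]]

  r1 -= -3·r0 → [0,-2,2,0]
  r2 -= -4·r0 → [0,-2,6,-3]
  r3 -= 0·r0 → [0,-6,2,4]
  r2 -= 1·r1 → [0,0,4,-3]
  r3 -= 3·r1 → [0,0,-4,4]
  r3 -= -1·r2 → [0,0,0,1]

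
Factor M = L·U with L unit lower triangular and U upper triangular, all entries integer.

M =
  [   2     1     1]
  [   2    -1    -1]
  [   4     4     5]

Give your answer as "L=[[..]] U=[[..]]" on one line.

L=[[1,0,0],[1,1,0],[2,-1,1]] U=[[2,1,1],[0,-2,-2],[0,0,1]]

  R1 -= 1·R0 → [0,-2,-2]
  R2 -= 2·R0 → [0,2,3]
  R2 -= -1·R1 → [0,0,1]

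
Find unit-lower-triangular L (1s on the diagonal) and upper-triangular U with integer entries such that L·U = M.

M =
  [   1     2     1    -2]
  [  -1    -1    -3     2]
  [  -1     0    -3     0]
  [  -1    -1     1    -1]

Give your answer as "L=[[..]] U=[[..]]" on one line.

L=[[1,0,0,0],[-1,1,0,0],[-1,2,1,0],[-1,1,2,1]] U=[[1,2,1,-2],[0,1,-2,0],[0,0,2,-2],[0,0,0,1]]

  row1 -= -1·row0 → [0,1,-2,0]
  row2 -= -1·row0 → [0,2,-2,-2]
  row3 -= -1·row0 → [0,1,2,-3]
  row2 -= 2·row1 → [0,0,2,-2]
  row3 -= 1·row1 → [0,0,4,-3]
  row3 -= 2·row2 → [0,0,0,1]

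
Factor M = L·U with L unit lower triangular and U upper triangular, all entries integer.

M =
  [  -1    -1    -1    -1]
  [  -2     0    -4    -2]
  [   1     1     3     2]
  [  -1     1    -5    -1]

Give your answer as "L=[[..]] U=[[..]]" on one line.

L=[[1,0,0,0],[2,1,0,0],[-1,0,1,0],[1,1,-1,1]] U=[[-1,-1,-1,-1],[0,2,-2,0],[0,0,2,1],[0,0,0,1]]

  R1 -= 2·R0 → [0,2,-2,0]
  R2 -= -1·R0 → [0,0,2,1]
  R3 -= 1·R0 → [0,2,-4,0]
  R2 -= 0·R1 → [0,0,2,1]
  R3 -= 1·R1 → [0,0,-2,0]
  R3 -= -1·R2 → [0,0,0,1]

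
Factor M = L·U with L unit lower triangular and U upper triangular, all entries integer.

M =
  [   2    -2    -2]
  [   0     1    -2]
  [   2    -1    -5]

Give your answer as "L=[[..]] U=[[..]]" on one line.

  r1 -= 0·r0 → [0,1,-2]
  r2 -= 1·r0 → [0,1,-3]
  r2 -= 1·r1 → [0,0,-1]

L=[[1,0,0],[0,1,0],[1,1,1]] U=[[2,-2,-2],[0,1,-2],[0,0,-1]]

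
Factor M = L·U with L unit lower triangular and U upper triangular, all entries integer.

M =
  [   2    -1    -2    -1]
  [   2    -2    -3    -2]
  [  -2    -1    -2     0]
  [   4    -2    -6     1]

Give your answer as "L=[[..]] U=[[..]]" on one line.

L=[[1,0,0,0],[1,1,0,0],[-1,2,1,0],[2,0,1,1]] U=[[2,-1,-2,-1],[0,-1,-1,-1],[0,0,-2,1],[0,0,0,2]]

  R1 -= 1·R0 → [0,-1,-1,-1]
  R2 -= -1·R0 → [0,-2,-4,-1]
  R3 -= 2·R0 → [0,0,-2,3]
  R2 -= 2·R1 → [0,0,-2,1]
  R3 -= 0·R1 → [0,0,-2,3]
  R3 -= 1·R2 → [0,0,0,2]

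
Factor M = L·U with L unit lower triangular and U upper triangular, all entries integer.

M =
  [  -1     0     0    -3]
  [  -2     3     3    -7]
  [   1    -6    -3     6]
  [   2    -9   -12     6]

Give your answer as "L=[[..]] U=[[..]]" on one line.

L=[[1,0,0,0],[2,1,0,0],[-1,-2,1,0],[-2,-3,-1,1]] U=[[-1,0,0,-3],[0,3,3,-1],[0,0,3,1],[0,0,0,-2]]

  R1 -= 2·R0 → [0,3,3,-1]
  R2 -= -1·R0 → [0,-6,-3,3]
  R3 -= -2·R0 → [0,-9,-12,0]
  R2 -= -2·R1 → [0,0,3,1]
  R3 -= -3·R1 → [0,0,-3,-3]
  R3 -= -1·R2 → [0,0,0,-2]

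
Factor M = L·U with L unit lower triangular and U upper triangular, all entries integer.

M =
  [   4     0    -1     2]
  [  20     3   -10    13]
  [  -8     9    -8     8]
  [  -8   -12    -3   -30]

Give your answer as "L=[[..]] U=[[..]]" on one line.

  row1 -= 5·row0 → [0,3,-5,3]
  row2 -= -2·row0 → [0,9,-10,12]
  row3 -= -2·row0 → [0,-12,-5,-26]
  row2 -= 3·row1 → [0,0,5,3]
  row3 -= -4·row1 → [0,0,-25,-14]
  row3 -= -5·row2 → [0,0,0,1]

L=[[1,0,0,0],[5,1,0,0],[-2,3,1,0],[-2,-4,-5,1]] U=[[4,0,-1,2],[0,3,-5,3],[0,0,5,3],[0,0,0,1]]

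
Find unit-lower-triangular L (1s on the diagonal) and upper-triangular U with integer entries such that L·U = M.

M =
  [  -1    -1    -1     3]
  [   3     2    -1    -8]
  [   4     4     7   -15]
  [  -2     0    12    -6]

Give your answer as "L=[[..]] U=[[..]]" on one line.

L=[[1,0,0,0],[-3,1,0,0],[-4,0,1,0],[2,-2,2,1]] U=[[-1,-1,-1,3],[0,-1,-4,1],[0,0,3,-3],[0,0,0,-4]]

  R1 -= -3·R0 → [0,-1,-4,1]
  R2 -= -4·R0 → [0,0,3,-3]
  R3 -= 2·R0 → [0,2,14,-12]
  R2 -= 0·R1 → [0,0,3,-3]
  R3 -= -2·R1 → [0,0,6,-10]
  R3 -= 2·R2 → [0,0,0,-4]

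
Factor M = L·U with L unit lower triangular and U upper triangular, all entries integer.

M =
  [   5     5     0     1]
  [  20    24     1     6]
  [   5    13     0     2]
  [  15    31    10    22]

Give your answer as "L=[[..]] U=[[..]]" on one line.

L=[[1,0,0,0],[4,1,0,0],[1,2,1,0],[3,4,-3,1]] U=[[5,5,0,1],[0,4,1,2],[0,0,-2,-3],[0,0,0,2]]

  row1 -= 4·row0 → [0,4,1,2]
  row2 -= 1·row0 → [0,8,0,1]
  row3 -= 3·row0 → [0,16,10,19]
  row2 -= 2·row1 → [0,0,-2,-3]
  row3 -= 4·row1 → [0,0,6,11]
  row3 -= -3·row2 → [0,0,0,2]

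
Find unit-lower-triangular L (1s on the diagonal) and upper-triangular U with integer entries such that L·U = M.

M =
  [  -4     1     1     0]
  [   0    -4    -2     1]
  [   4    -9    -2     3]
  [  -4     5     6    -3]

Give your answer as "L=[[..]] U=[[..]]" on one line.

  R1 -= 0·R0 → [0,-4,-2,1]
  R2 -= -1·R0 → [0,-8,-1,3]
  R3 -= 1·R0 → [0,4,5,-3]
  R2 -= 2·R1 → [0,0,3,1]
  R3 -= -1·R1 → [0,0,3,-2]
  R3 -= 1·R2 → [0,0,0,-3]

L=[[1,0,0,0],[0,1,0,0],[-1,2,1,0],[1,-1,1,1]] U=[[-4,1,1,0],[0,-4,-2,1],[0,0,3,1],[0,0,0,-3]]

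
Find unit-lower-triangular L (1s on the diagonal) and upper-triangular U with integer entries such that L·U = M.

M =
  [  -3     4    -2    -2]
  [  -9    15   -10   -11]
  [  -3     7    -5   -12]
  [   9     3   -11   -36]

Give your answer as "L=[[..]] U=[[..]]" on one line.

  r1 -= 3·r0 → [0,3,-4,-5]
  r2 -= 1·r0 → [0,3,-3,-10]
  r3 -= -3·r0 → [0,15,-17,-42]
  r2 -= 1·r1 → [0,0,1,-5]
  r3 -= 5·r1 → [0,0,3,-17]
  r3 -= 3·r2 → [0,0,0,-2]

L=[[1,0,0,0],[3,1,0,0],[1,1,1,0],[-3,5,3,1]] U=[[-3,4,-2,-2],[0,3,-4,-5],[0,0,1,-5],[0,0,0,-2]]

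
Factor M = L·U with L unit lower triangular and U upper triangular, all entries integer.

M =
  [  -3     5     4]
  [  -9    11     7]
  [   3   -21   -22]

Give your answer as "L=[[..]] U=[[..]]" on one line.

L=[[1,0,0],[3,1,0],[-1,4,1]] U=[[-3,5,4],[0,-4,-5],[0,0,2]]

  R1 -= 3·R0 → [0,-4,-5]
  R2 -= -1·R0 → [0,-16,-18]
  R2 -= 4·R1 → [0,0,2]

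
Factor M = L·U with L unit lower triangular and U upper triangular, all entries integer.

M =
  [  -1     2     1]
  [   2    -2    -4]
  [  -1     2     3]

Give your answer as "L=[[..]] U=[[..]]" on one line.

L=[[1,0,0],[-2,1,0],[1,0,1]] U=[[-1,2,1],[0,2,-2],[0,0,2]]

  R1 -= -2·R0 → [0,2,-2]
  R2 -= 1·R0 → [0,0,2]
  R2 -= 0·R1 → [0,0,2]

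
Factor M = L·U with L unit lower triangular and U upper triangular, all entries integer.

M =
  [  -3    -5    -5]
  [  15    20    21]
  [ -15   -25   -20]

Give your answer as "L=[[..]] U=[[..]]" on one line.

L=[[1,0,0],[-5,1,0],[5,0,1]] U=[[-3,-5,-5],[0,-5,-4],[0,0,5]]

  row1 -= -5·row0 → [0,-5,-4]
  row2 -= 5·row0 → [0,0,5]
  row2 -= 0·row1 → [0,0,5]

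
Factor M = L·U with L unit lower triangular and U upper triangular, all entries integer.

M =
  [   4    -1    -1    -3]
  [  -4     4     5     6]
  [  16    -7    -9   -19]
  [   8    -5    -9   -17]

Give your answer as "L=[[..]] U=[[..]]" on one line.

L=[[1,0,0,0],[-1,1,0,0],[4,-1,1,0],[2,-1,3,1]] U=[[4,-1,-1,-3],[0,3,4,3],[0,0,-1,-4],[0,0,0,4]]

  R1 -= -1·R0 → [0,3,4,3]
  R2 -= 4·R0 → [0,-3,-5,-7]
  R3 -= 2·R0 → [0,-3,-7,-11]
  R2 -= -1·R1 → [0,0,-1,-4]
  R3 -= -1·R1 → [0,0,-3,-8]
  R3 -= 3·R2 → [0,0,0,4]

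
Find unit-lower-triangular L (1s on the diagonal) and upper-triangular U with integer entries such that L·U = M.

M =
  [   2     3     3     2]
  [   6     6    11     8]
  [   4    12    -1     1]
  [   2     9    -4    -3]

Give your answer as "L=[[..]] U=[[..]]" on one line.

  R1 -= 3·R0 → [0,-3,2,2]
  R2 -= 2·R0 → [0,6,-7,-3]
  R3 -= 1·R0 → [0,6,-7,-5]
  R2 -= -2·R1 → [0,0,-3,1]
  R3 -= -2·R1 → [0,0,-3,-1]
  R3 -= 1·R2 → [0,0,0,-2]

L=[[1,0,0,0],[3,1,0,0],[2,-2,1,0],[1,-2,1,1]] U=[[2,3,3,2],[0,-3,2,2],[0,0,-3,1],[0,0,0,-2]]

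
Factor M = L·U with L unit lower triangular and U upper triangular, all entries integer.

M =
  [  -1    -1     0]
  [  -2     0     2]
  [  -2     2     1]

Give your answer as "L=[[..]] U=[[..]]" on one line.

L=[[1,0,0],[2,1,0],[2,2,1]] U=[[-1,-1,0],[0,2,2],[0,0,-3]]

  r1 -= 2·r0 → [0,2,2]
  r2 -= 2·r0 → [0,4,1]
  r2 -= 2·r1 → [0,0,-3]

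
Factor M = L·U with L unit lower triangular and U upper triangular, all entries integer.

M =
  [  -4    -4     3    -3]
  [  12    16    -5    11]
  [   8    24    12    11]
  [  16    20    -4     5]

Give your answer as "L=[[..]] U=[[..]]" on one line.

L=[[1,0,0,0],[-3,1,0,0],[-2,4,1,0],[-4,1,2,1]] U=[[-4,-4,3,-3],[0,4,4,2],[0,0,2,-3],[0,0,0,-3]]

  row1 -= -3·row0 → [0,4,4,2]
  row2 -= -2·row0 → [0,16,18,5]
  row3 -= -4·row0 → [0,4,8,-7]
  row2 -= 4·row1 → [0,0,2,-3]
  row3 -= 1·row1 → [0,0,4,-9]
  row3 -= 2·row2 → [0,0,0,-3]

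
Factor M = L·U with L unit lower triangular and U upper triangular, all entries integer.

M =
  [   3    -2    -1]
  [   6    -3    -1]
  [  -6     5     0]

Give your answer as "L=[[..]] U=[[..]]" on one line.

L=[[1,0,0],[2,1,0],[-2,1,1]] U=[[3,-2,-1],[0,1,1],[0,0,-3]]

  row1 -= 2·row0 → [0,1,1]
  row2 -= -2·row0 → [0,1,-2]
  row2 -= 1·row1 → [0,0,-3]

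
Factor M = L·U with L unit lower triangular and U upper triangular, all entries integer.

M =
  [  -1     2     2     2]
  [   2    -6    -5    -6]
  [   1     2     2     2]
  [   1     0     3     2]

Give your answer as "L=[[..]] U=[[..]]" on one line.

L=[[1,0,0,0],[-2,1,0,0],[-1,-2,1,0],[-1,-1,2,1]] U=[[-1,2,2,2],[0,-2,-1,-2],[0,0,2,0],[0,0,0,2]]

  r1 -= -2·r0 → [0,-2,-1,-2]
  r2 -= -1·r0 → [0,4,4,4]
  r3 -= -1·r0 → [0,2,5,4]
  r2 -= -2·r1 → [0,0,2,0]
  r3 -= -1·r1 → [0,0,4,2]
  r3 -= 2·r2 → [0,0,0,2]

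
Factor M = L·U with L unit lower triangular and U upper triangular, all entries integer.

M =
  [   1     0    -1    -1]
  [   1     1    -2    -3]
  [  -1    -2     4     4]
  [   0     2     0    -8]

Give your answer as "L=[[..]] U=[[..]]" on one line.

  R1 -= 1·R0 → [0,1,-1,-2]
  R2 -= -1·R0 → [0,-2,3,3]
  R3 -= 0·R0 → [0,2,0,-8]
  R2 -= -2·R1 → [0,0,1,-1]
  R3 -= 2·R1 → [0,0,2,-4]
  R3 -= 2·R2 → [0,0,0,-2]

L=[[1,0,0,0],[1,1,0,0],[-1,-2,1,0],[0,2,2,1]] U=[[1,0,-1,-1],[0,1,-1,-2],[0,0,1,-1],[0,0,0,-2]]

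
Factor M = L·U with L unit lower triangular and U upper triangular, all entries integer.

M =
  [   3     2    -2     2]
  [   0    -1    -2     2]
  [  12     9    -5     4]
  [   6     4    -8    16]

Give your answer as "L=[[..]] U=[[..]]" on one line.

  r1 -= 0·r0 → [0,-1,-2,2]
  r2 -= 4·r0 → [0,1,3,-4]
  r3 -= 2·r0 → [0,0,-4,12]
  r2 -= -1·r1 → [0,0,1,-2]
  r3 -= 0·r1 → [0,0,-4,12]
  r3 -= -4·r2 → [0,0,0,4]

L=[[1,0,0,0],[0,1,0,0],[4,-1,1,0],[2,0,-4,1]] U=[[3,2,-2,2],[0,-1,-2,2],[0,0,1,-2],[0,0,0,4]]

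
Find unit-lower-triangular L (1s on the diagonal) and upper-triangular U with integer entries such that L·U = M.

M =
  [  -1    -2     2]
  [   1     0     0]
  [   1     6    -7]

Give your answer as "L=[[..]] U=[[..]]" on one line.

L=[[1,0,0],[-1,1,0],[-1,-2,1]] U=[[-1,-2,2],[0,-2,2],[0,0,-1]]

  R1 -= -1·R0 → [0,-2,2]
  R2 -= -1·R0 → [0,4,-5]
  R2 -= -2·R1 → [0,0,-1]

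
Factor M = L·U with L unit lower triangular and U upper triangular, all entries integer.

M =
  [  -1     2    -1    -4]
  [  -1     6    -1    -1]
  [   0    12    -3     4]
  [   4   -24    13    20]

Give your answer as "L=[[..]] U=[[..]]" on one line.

  row1 -= 1·row0 → [0,4,0,3]
  row2 -= 0·row0 → [0,12,-3,4]
  row3 -= -4·row0 → [0,-16,9,4]
  row2 -= 3·row1 → [0,0,-3,-5]
  row3 -= -4·row1 → [0,0,9,16]
  row3 -= -3·row2 → [0,0,0,1]

L=[[1,0,0,0],[1,1,0,0],[0,3,1,0],[-4,-4,-3,1]] U=[[-1,2,-1,-4],[0,4,0,3],[0,0,-3,-5],[0,0,0,1]]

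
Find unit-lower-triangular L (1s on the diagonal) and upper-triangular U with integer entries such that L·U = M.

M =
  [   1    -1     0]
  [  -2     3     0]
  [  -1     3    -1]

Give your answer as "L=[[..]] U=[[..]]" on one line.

  row1 -= -2·row0 → [0,1,0]
  row2 -= -1·row0 → [0,2,-1]
  row2 -= 2·row1 → [0,0,-1]

L=[[1,0,0],[-2,1,0],[-1,2,1]] U=[[1,-1,0],[0,1,0],[0,0,-1]]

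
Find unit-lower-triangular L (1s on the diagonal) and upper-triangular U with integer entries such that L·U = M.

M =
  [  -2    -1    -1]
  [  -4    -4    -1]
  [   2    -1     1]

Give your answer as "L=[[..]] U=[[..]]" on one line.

L=[[1,0,0],[2,1,0],[-1,1,1]] U=[[-2,-1,-1],[0,-2,1],[0,0,-1]]

  r1 -= 2·r0 → [0,-2,1]
  r2 -= -1·r0 → [0,-2,0]
  r2 -= 1·r1 → [0,0,-1]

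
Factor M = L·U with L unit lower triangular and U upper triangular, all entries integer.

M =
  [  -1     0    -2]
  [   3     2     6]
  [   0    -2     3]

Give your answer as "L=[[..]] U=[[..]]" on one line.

L=[[1,0,0],[-3,1,0],[0,-1,1]] U=[[-1,0,-2],[0,2,0],[0,0,3]]

  R1 -= -3·R0 → [0,2,0]
  R2 -= 0·R0 → [0,-2,3]
  R2 -= -1·R1 → [0,0,3]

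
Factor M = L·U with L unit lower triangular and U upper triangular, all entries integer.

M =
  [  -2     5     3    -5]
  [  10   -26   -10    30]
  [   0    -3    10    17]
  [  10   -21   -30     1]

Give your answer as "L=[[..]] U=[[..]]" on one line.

L=[[1,0,0,0],[-5,1,0,0],[0,3,1,0],[-5,-4,-1,1]] U=[[-2,5,3,-5],[0,-1,5,5],[0,0,-5,2],[0,0,0,-2]]

  r1 -= -5·r0 → [0,-1,5,5]
  r2 -= 0·r0 → [0,-3,10,17]
  r3 -= -5·r0 → [0,4,-15,-24]
  r2 -= 3·r1 → [0,0,-5,2]
  r3 -= -4·r1 → [0,0,5,-4]
  r3 -= -1·r2 → [0,0,0,-2]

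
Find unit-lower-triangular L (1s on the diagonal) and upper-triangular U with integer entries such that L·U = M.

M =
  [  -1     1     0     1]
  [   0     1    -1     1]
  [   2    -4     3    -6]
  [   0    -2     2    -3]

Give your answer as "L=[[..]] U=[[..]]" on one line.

  R1 -= 0·R0 → [0,1,-1,1]
  R2 -= -2·R0 → [0,-2,3,-4]
  R3 -= 0·R0 → [0,-2,2,-3]
  R2 -= -2·R1 → [0,0,1,-2]
  R3 -= -2·R1 → [0,0,0,-1]
  R3 -= 0·R2 → [0,0,0,-1]

L=[[1,0,0,0],[0,1,0,0],[-2,-2,1,0],[0,-2,0,1]] U=[[-1,1,0,1],[0,1,-1,1],[0,0,1,-2],[0,0,0,-1]]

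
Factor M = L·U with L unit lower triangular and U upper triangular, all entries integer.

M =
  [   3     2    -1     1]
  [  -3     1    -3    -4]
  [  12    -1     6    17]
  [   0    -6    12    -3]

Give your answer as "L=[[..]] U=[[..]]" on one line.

L=[[1,0,0,0],[-1,1,0,0],[4,-3,1,0],[0,-2,-2,1]] U=[[3,2,-1,1],[0,3,-4,-3],[0,0,-2,4],[0,0,0,-1]]

  R1 -= -1·R0 → [0,3,-4,-3]
  R2 -= 4·R0 → [0,-9,10,13]
  R3 -= 0·R0 → [0,-6,12,-3]
  R2 -= -3·R1 → [0,0,-2,4]
  R3 -= -2·R1 → [0,0,4,-9]
  R3 -= -2·R2 → [0,0,0,-1]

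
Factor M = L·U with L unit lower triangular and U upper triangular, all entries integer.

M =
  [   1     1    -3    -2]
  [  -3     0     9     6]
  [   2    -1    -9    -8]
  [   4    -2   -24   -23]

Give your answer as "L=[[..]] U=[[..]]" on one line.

L=[[1,0,0,0],[-3,1,0,0],[2,-1,1,0],[4,-2,4,1]] U=[[1,1,-3,-2],[0,3,0,0],[0,0,-3,-4],[0,0,0,1]]

  row1 -= -3·row0 → [0,3,0,0]
  row2 -= 2·row0 → [0,-3,-3,-4]
  row3 -= 4·row0 → [0,-6,-12,-15]
  row2 -= -1·row1 → [0,0,-3,-4]
  row3 -= -2·row1 → [0,0,-12,-15]
  row3 -= 4·row2 → [0,0,0,1]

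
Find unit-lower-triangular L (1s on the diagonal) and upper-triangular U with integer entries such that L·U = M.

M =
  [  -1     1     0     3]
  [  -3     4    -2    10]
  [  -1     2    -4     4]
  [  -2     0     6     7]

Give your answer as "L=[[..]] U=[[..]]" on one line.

  R1 -= 3·R0 → [0,1,-2,1]
  R2 -= 1·R0 → [0,1,-4,1]
  R3 -= 2·R0 → [0,-2,6,1]
  R2 -= 1·R1 → [0,0,-2,0]
  R3 -= -2·R1 → [0,0,2,3]
  R3 -= -1·R2 → [0,0,0,3]

L=[[1,0,0,0],[3,1,0,0],[1,1,1,0],[2,-2,-1,1]] U=[[-1,1,0,3],[0,1,-2,1],[0,0,-2,0],[0,0,0,3]]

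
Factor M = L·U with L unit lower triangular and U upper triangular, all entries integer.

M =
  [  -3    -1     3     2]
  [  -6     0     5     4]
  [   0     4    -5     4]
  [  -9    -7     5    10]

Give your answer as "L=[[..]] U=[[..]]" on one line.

  row1 -= 2·row0 → [0,2,-1,0]
  row2 -= 0·row0 → [0,4,-5,4]
  row3 -= 3·row0 → [0,-4,-4,4]
  row2 -= 2·row1 → [0,0,-3,4]
  row3 -= -2·row1 → [0,0,-6,4]
  row3 -= 2·row2 → [0,0,0,-4]

L=[[1,0,0,0],[2,1,0,0],[0,2,1,0],[3,-2,2,1]] U=[[-3,-1,3,2],[0,2,-1,0],[0,0,-3,4],[0,0,0,-4]]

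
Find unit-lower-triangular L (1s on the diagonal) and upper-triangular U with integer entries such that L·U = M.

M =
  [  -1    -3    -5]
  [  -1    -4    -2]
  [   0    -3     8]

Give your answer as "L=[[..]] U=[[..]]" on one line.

L=[[1,0,0],[1,1,0],[0,3,1]] U=[[-1,-3,-5],[0,-1,3],[0,0,-1]]

  row1 -= 1·row0 → [0,-1,3]
  row2 -= 0·row0 → [0,-3,8]
  row2 -= 3·row1 → [0,0,-1]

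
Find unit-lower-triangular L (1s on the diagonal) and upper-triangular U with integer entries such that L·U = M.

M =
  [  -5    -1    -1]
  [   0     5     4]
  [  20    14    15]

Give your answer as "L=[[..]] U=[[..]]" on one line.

L=[[1,0,0],[0,1,0],[-4,2,1]] U=[[-5,-1,-1],[0,5,4],[0,0,3]]

  r1 -= 0·r0 → [0,5,4]
  r2 -= -4·r0 → [0,10,11]
  r2 -= 2·r1 → [0,0,3]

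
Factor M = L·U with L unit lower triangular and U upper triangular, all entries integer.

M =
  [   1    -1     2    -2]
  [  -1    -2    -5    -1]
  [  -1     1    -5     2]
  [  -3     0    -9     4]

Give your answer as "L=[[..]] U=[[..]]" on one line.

  row1 -= -1·row0 → [0,-3,-3,-3]
  row2 -= -1·row0 → [0,0,-3,0]
  row3 -= -3·row0 → [0,-3,-3,-2]
  row2 -= 0·row1 → [0,0,-3,0]
  row3 -= 1·row1 → [0,0,0,1]
  row3 -= 0·row2 → [0,0,0,1]

L=[[1,0,0,0],[-1,1,0,0],[-1,0,1,0],[-3,1,0,1]] U=[[1,-1,2,-2],[0,-3,-3,-3],[0,0,-3,0],[0,0,0,1]]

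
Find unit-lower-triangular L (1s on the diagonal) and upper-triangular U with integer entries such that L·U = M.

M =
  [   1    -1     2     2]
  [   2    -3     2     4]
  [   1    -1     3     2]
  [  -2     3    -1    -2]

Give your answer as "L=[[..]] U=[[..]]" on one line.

  R1 -= 2·R0 → [0,-1,-2,0]
  R2 -= 1·R0 → [0,0,1,0]
  R3 -= -2·R0 → [0,1,3,2]
  R2 -= 0·R1 → [0,0,1,0]
  R3 -= -1·R1 → [0,0,1,2]
  R3 -= 1·R2 → [0,0,0,2]

L=[[1,0,0,0],[2,1,0,0],[1,0,1,0],[-2,-1,1,1]] U=[[1,-1,2,2],[0,-1,-2,0],[0,0,1,0],[0,0,0,2]]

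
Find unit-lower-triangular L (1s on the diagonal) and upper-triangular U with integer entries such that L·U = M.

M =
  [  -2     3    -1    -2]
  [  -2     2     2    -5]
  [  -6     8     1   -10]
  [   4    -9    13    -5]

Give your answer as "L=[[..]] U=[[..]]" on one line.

  row1 -= 1·row0 → [0,-1,3,-3]
  row2 -= 3·row0 → [0,-1,4,-4]
  row3 -= -2·row0 → [0,-3,11,-9]
  row2 -= 1·row1 → [0,0,1,-1]
  row3 -= 3·row1 → [0,0,2,0]
  row3 -= 2·row2 → [0,0,0,2]

L=[[1,0,0,0],[1,1,0,0],[3,1,1,0],[-2,3,2,1]] U=[[-2,3,-1,-2],[0,-1,3,-3],[0,0,1,-1],[0,0,0,2]]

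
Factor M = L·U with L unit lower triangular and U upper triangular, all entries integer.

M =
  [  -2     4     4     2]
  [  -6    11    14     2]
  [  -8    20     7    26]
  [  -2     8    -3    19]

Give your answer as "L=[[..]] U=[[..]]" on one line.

L=[[1,0,0,0],[3,1,0,0],[4,-4,1,0],[1,-4,-1,1]] U=[[-2,4,4,2],[0,-1,2,-4],[0,0,-1,2],[0,0,0,3]]

  r1 -= 3·r0 → [0,-1,2,-4]
  r2 -= 4·r0 → [0,4,-9,18]
  r3 -= 1·r0 → [0,4,-7,17]
  r2 -= -4·r1 → [0,0,-1,2]
  r3 -= -4·r1 → [0,0,1,1]
  r3 -= -1·r2 → [0,0,0,3]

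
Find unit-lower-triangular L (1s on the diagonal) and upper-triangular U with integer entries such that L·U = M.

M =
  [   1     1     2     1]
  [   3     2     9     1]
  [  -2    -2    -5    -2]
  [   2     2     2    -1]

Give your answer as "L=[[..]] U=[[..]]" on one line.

L=[[1,0,0,0],[3,1,0,0],[-2,0,1,0],[2,0,2,1]] U=[[1,1,2,1],[0,-1,3,-2],[0,0,-1,0],[0,0,0,-3]]

  row1 -= 3·row0 → [0,-1,3,-2]
  row2 -= -2·row0 → [0,0,-1,0]
  row3 -= 2·row0 → [0,0,-2,-3]
  row2 -= 0·row1 → [0,0,-1,0]
  row3 -= 0·row1 → [0,0,-2,-3]
  row3 -= 2·row2 → [0,0,0,-3]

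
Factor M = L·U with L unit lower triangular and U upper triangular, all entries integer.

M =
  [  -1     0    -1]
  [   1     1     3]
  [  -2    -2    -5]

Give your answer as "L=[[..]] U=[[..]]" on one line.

L=[[1,0,0],[-1,1,0],[2,-2,1]] U=[[-1,0,-1],[0,1,2],[0,0,1]]

  row1 -= -1·row0 → [0,1,2]
  row2 -= 2·row0 → [0,-2,-3]
  row2 -= -2·row1 → [0,0,1]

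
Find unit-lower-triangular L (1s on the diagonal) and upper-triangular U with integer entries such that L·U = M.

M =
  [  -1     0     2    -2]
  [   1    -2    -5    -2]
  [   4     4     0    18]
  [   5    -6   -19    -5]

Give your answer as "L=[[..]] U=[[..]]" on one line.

  R1 -= -1·R0 → [0,-2,-3,-4]
  R2 -= -4·R0 → [0,4,8,10]
  R3 -= -5·R0 → [0,-6,-9,-15]
  R2 -= -2·R1 → [0,0,2,2]
  R3 -= 3·R1 → [0,0,0,-3]
  R3 -= 0·R2 → [0,0,0,-3]

L=[[1,0,0,0],[-1,1,0,0],[-4,-2,1,0],[-5,3,0,1]] U=[[-1,0,2,-2],[0,-2,-3,-4],[0,0,2,2],[0,0,0,-3]]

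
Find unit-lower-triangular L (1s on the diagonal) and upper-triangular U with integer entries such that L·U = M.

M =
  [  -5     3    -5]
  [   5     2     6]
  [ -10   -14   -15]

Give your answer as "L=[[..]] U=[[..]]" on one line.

  r1 -= -1·r0 → [0,5,1]
  r2 -= 2·r0 → [0,-20,-5]
  r2 -= -4·r1 → [0,0,-1]

L=[[1,0,0],[-1,1,0],[2,-4,1]] U=[[-5,3,-5],[0,5,1],[0,0,-1]]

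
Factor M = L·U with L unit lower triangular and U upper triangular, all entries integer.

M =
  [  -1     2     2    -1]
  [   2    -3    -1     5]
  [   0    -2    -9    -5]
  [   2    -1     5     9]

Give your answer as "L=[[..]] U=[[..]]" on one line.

L=[[1,0,0,0],[-2,1,0,0],[0,-2,1,0],[-2,3,0,1]] U=[[-1,2,2,-1],[0,1,3,3],[0,0,-3,1],[0,0,0,-2]]

  row1 -= -2·row0 → [0,1,3,3]
  row2 -= 0·row0 → [0,-2,-9,-5]
  row3 -= -2·row0 → [0,3,9,7]
  row2 -= -2·row1 → [0,0,-3,1]
  row3 -= 3·row1 → [0,0,0,-2]
  row3 -= 0·row2 → [0,0,0,-2]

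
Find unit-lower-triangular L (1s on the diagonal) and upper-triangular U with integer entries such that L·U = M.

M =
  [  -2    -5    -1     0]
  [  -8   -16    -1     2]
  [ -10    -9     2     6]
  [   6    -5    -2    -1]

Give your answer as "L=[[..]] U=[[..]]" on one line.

  row1 -= 4·row0 → [0,4,3,2]
  row2 -= 5·row0 → [0,16,7,6]
  row3 -= -3·row0 → [0,-20,-5,-1]
  row2 -= 4·row1 → [0,0,-5,-2]
  row3 -= -5·row1 → [0,0,10,9]
  row3 -= -2·row2 → [0,0,0,5]

L=[[1,0,0,0],[4,1,0,0],[5,4,1,0],[-3,-5,-2,1]] U=[[-2,-5,-1,0],[0,4,3,2],[0,0,-5,-2],[0,0,0,5]]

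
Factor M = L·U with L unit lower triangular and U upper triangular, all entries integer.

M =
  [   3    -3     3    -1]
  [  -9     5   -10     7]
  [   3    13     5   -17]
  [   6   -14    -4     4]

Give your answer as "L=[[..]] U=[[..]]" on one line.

L=[[1,0,0,0],[-3,1,0,0],[1,-4,1,0],[2,2,4,1]] U=[[3,-3,3,-1],[0,-4,-1,4],[0,0,-2,0],[0,0,0,-2]]

  r1 -= -3·r0 → [0,-4,-1,4]
  r2 -= 1·r0 → [0,16,2,-16]
  r3 -= 2·r0 → [0,-8,-10,6]
  r2 -= -4·r1 → [0,0,-2,0]
  r3 -= 2·r1 → [0,0,-8,-2]
  r3 -= 4·r2 → [0,0,0,-2]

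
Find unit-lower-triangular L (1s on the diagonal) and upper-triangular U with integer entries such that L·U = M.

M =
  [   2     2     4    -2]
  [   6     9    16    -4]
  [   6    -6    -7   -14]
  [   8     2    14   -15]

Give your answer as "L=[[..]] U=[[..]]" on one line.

  R1 -= 3·R0 → [0,3,4,2]
  R2 -= 3·R0 → [0,-12,-19,-8]
  R3 -= 4·R0 → [0,-6,-2,-7]
  R2 -= -4·R1 → [0,0,-3,0]
  R3 -= -2·R1 → [0,0,6,-3]
  R3 -= -2·R2 → [0,0,0,-3]

L=[[1,0,0,0],[3,1,0,0],[3,-4,1,0],[4,-2,-2,1]] U=[[2,2,4,-2],[0,3,4,2],[0,0,-3,0],[0,0,0,-3]]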